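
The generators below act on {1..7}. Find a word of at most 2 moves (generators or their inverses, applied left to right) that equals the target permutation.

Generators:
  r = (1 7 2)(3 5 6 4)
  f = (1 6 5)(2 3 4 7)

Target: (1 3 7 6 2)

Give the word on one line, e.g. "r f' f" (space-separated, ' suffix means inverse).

f' r'

  after f': (1 5 6)(2 7 4 3)
  after r': (1 3 7 6 2)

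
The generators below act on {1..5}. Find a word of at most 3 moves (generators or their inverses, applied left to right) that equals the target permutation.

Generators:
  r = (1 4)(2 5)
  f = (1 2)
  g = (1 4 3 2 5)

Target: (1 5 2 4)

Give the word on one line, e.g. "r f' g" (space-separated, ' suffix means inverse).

  after f: (1 2)
  after r': (1 5 2 4)

f r'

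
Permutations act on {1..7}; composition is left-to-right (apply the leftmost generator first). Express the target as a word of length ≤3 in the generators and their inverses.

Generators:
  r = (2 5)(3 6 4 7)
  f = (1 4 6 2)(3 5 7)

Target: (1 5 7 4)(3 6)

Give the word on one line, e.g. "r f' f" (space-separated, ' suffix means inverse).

  after f: (1 4 6 2)(3 5 7)
  after r: (1 7 6 5 3 2)
  after f': (1 5 7 4)(3 6)

f r f'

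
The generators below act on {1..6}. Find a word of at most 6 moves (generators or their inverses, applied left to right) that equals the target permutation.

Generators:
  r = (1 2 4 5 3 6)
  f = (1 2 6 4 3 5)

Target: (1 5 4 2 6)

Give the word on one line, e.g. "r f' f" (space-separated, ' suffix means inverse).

  after r': (1 6 3 5 4 2)
  after f': (1 2 5 6 4)
  after r': (2 4 6)(3 5)
  after f': (1 5 4 2 6)

r' f' r' f'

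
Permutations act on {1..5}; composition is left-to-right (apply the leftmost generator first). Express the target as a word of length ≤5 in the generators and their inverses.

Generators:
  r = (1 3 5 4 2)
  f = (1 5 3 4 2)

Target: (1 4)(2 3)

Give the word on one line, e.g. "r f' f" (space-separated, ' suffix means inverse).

  after f': (1 2 4 3 5)
  after f': (1 4 5 2 3)
  after f': (1 3 2 5 4)
  after f': (1 5 3 4 2)
  after r: (1 4)(2 3)

f' f' f' f' r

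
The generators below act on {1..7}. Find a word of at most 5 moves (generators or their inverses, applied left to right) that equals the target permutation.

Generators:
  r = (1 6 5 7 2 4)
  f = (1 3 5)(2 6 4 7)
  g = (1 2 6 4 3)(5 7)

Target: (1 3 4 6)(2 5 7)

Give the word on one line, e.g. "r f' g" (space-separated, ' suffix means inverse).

r f' g f g

  after r: (1 6 5 7 2 4)
  after f': (1 2 6 3)(4 5)
  after g: (1 6)(2 4 7 5 3)
  after f: (1 4 2 7)(3 6)
  after g: (1 3 4 6)(2 5 7)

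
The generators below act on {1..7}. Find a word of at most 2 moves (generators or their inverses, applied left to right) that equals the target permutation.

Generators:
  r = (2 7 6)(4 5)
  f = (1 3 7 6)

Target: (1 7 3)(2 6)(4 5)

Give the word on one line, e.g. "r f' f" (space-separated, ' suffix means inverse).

  after f': (1 6 7 3)
  after r': (1 7 3)(2 6)(4 5)

f' r'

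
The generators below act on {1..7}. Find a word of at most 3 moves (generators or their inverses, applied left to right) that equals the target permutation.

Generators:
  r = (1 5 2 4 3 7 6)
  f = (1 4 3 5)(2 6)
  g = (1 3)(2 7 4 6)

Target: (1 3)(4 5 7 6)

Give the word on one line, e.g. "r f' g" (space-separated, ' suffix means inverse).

r g f'

  after r: (1 5 2 4 3 7 6)
  after g: (1 5 7 2 6 3 4)
  after f': (1 3)(4 5 7 6)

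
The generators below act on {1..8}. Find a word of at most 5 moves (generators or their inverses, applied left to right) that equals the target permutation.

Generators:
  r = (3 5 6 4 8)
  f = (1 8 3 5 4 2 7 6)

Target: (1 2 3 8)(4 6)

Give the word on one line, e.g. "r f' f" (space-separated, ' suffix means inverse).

  after r': (3 8 4 6 5)
  after f': (1 6 3)(2 4 7)(5 8)
  after r: (1 4 7 2 8 6 5 3)
  after f: (1 2 3 8)(4 6)

r' f' r f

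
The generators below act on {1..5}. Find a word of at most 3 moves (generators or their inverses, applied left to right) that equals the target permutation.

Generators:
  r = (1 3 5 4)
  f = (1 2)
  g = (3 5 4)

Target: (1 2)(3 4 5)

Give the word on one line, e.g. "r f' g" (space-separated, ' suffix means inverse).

  after g': (3 4 5)
  after f': (1 2)(3 4 5)

g' f'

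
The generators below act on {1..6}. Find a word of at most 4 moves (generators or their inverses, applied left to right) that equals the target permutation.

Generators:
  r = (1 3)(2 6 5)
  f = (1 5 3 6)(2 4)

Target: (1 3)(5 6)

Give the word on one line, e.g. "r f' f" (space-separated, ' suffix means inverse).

  after f': (1 6 3 5)(2 4)
  after f': (1 3)(5 6)

f' f'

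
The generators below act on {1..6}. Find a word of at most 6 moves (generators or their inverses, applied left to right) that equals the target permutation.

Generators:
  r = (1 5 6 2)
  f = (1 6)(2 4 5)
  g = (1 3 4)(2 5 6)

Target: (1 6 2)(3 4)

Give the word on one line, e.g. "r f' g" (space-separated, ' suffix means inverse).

  after g': (1 4 3)(2 6 5)
  after r: (1 4 3 5)
  after f': (1 2 5 6)(3 4)
  after r': (1 6 2)(3 4)

g' r f' r'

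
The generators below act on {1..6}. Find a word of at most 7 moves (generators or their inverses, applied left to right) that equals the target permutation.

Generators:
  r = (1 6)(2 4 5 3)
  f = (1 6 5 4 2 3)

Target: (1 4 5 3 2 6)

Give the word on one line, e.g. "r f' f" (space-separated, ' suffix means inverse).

  after r: (1 6)(2 4 5 3)
  after f': (2 5)(3 4 6)
  after f': (1 3 5 4)(2 6)
  after r': (1 5 2)(3 4 6)
  after f: (1 4 5 3 2 6)

r f' f' r' f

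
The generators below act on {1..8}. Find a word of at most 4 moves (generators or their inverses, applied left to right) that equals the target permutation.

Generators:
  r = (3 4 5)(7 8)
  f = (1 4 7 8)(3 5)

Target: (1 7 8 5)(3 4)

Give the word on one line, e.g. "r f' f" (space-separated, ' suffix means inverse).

r' f' r

  after r': (3 5 4)(7 8)
  after f': (1 8 4 5)
  after r: (1 7 8 5)(3 4)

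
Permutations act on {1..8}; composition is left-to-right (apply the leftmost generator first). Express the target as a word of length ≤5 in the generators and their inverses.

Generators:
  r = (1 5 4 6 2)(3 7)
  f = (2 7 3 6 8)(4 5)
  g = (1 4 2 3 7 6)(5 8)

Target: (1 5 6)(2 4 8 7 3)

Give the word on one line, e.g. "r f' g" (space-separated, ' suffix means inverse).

  after f: (2 7 3 6 8)(4 5)
  after g: (1 4 8 3)(2 6 5)
  after r': (1 5 6)(2 4 8 7 3)

f g r'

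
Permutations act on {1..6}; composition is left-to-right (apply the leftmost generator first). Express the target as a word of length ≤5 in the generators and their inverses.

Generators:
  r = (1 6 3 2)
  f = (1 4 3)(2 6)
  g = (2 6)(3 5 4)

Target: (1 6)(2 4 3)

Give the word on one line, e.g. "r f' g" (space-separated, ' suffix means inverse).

r f' f'

  after r: (1 6 3 2)
  after f': (1 2 3 6 4)
  after f': (1 6)(2 4 3)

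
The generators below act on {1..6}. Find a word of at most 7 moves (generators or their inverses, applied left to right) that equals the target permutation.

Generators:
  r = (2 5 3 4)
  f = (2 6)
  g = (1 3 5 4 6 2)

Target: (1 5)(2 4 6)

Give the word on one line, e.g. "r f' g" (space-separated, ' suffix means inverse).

g' r f' r g

  after g': (1 2 6 4 5 3)
  after r: (1 5 4 3)(2 6)
  after f': (1 5 4 3)
  after r: (1 3)(2 5)
  after g: (1 5)(2 4 6)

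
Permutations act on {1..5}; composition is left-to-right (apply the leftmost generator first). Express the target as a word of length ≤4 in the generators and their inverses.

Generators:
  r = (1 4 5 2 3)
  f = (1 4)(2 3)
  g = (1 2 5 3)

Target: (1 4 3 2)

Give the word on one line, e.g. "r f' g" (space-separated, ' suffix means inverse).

  after r: (1 4 5 2 3)
  after g: (1 4 3 2)

r g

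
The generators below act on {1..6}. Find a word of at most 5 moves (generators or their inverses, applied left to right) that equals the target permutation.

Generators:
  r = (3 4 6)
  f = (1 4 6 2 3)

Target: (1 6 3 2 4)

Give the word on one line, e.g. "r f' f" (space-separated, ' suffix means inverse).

  after r': (3 6 4)
  after f: (1 4)(2 3)
  after f: (1 6 2)
  after r': (1 4 3 6 2)
  after f: (1 6 3 2 4)

r' f f r' f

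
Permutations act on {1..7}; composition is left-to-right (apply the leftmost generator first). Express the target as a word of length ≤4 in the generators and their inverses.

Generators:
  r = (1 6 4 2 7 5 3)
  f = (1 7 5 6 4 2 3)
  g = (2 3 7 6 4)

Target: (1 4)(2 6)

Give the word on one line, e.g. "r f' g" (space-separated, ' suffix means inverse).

  after r: (1 6 4 2 7 5 3)
  after g: (1 4 3)(2 6)(5 7)
  after f: (1 2 4)(3 7 6)
  after g': (1 4)(2 6)

r g f g'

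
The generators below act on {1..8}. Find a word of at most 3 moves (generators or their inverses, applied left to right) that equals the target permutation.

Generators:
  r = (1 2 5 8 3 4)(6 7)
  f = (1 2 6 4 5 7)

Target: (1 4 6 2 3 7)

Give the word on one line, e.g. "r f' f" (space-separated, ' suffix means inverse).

r f' r'

  after r: (1 2 5 8 3 4)(6 7)
  after f': (2 4 7)(3 6 5 8)
  after r': (1 4 6 2 3 7)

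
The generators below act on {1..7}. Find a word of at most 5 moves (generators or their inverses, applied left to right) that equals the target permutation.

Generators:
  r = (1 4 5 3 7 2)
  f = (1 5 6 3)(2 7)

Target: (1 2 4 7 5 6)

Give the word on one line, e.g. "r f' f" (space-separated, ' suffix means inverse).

  after f: (1 5 6 3)(2 7)
  after r: (1 3 4 5 6 7)
  after r: (1 7 4 3 5 6 2)
  after r: (1 2 4 7 5 6)

f r r r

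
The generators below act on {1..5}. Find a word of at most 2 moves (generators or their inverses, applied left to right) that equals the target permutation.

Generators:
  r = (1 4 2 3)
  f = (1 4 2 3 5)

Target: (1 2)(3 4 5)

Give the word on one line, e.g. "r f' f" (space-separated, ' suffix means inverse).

r' f'

  after r': (1 3 2 4)
  after f': (1 2)(3 4 5)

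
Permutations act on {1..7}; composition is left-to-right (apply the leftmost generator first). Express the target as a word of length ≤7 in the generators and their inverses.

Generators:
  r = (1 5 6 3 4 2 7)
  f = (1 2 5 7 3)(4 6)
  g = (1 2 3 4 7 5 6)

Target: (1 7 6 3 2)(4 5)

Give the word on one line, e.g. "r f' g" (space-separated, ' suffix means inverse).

r f r' g' r'

  after r: (1 5 6 3 4 2 7)
  after f: (1 7 2 3 6)(4 5)
  after r': (1 2 6 7 4)(3 5)
  after g': (2 5)(3 7)(4 6)
  after r': (1 7 6 3 2)(4 5)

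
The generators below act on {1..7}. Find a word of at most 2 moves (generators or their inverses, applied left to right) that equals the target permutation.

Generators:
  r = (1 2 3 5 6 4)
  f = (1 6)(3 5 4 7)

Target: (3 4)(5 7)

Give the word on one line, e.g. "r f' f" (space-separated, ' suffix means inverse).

  after f': (1 6)(3 7 4 5)
  after f': (3 4)(5 7)

f' f'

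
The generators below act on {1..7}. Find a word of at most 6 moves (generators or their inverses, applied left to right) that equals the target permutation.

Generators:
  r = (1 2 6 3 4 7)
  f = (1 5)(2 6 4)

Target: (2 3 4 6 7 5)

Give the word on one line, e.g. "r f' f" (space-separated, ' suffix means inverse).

f r f f f

  after f: (1 5)(2 6 4)
  after r: (1 5 2 3 4 6 7)
  after f: (2 3)(5 6 7)
  after f: (1 5 4 2 3 6 7)
  after f: (2 3 4 6 7 5)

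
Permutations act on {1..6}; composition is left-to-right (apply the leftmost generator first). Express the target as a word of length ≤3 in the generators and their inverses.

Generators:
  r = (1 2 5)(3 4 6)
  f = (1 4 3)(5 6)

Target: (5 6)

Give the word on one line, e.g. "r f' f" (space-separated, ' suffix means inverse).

f' f' f'

  after f': (1 3 4)(5 6)
  after f': (1 4 3)
  after f': (5 6)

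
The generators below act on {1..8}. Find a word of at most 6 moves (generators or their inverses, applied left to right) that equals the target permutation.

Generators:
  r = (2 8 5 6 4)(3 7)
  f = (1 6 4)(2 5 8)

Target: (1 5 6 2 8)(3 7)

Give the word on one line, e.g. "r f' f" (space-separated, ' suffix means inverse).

  after r': (2 4 6 5 8)(3 7)
  after f': (1 4)(2 6)(3 7)
  after r: (1 2 4)(5 6 8)
  after r: (1 8 6 5 4)(3 7)
  after f': (1 5 6 2 8)(3 7)

r' f' r r f'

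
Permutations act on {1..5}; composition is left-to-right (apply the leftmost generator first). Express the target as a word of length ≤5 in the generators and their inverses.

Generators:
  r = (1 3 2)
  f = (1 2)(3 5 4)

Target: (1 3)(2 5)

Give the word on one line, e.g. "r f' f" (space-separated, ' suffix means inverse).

  after r': (1 2 3)
  after r': (1 3 2)
  after f': (1 4 5 3)
  after r': (1 4 5)(2 3)
  after f: (1 3)(2 5)

r' r' f' r' f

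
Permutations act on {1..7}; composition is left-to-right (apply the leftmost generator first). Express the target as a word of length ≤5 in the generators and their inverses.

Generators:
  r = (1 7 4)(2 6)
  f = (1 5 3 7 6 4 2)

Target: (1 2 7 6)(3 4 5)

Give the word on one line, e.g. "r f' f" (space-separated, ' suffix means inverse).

  after r': (1 4 7)(2 6)
  after r': (1 7 4)
  after f: (1 6 4 5 3 7 2)
  after r: (1 2 7 6)(3 4 5)

r' r' f r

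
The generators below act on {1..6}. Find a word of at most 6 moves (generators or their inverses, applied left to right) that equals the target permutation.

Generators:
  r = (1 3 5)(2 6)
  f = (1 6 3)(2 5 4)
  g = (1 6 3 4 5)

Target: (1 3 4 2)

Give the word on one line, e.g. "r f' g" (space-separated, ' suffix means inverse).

g' r f f

  after g': (1 5 4 3 6)
  after r: (2 6 3)(4 5)
  after f: (1 6)(2 3 5)
  after f: (1 3 4 2)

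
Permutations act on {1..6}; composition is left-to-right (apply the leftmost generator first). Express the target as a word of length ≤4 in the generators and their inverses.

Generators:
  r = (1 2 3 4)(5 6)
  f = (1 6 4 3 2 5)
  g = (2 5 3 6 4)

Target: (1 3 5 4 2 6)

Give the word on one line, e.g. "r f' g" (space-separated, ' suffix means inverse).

  after r': (1 4 3 2)(5 6)
  after f: (1 3 5 4 2 6)

r' f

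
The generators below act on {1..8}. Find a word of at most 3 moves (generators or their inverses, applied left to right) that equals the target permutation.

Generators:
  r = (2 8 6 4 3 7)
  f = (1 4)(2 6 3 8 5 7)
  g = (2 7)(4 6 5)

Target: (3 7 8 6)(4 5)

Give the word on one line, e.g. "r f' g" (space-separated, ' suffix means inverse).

  after g': (2 7)(4 5 6)
  after r: (3 7 8 6)(4 5)

g' r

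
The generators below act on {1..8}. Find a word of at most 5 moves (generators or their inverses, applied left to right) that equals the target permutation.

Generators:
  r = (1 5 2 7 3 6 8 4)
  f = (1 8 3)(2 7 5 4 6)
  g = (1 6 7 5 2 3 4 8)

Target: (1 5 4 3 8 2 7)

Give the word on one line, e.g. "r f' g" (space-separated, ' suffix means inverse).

r g' r' r'

  after r: (1 5 2 7 3 6 8 4)
  after g': (1 7 2 6 4 8 3)
  after r': (1 2 3 4 6 8 7 5)
  after r': (1 5 4 3 8 2 7)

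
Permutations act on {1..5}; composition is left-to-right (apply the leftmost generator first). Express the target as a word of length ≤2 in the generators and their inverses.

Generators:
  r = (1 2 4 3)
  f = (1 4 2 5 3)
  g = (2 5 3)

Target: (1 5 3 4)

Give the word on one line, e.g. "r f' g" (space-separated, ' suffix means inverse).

  after r: (1 2 4 3)
  after f: (1 5 3 4)

r f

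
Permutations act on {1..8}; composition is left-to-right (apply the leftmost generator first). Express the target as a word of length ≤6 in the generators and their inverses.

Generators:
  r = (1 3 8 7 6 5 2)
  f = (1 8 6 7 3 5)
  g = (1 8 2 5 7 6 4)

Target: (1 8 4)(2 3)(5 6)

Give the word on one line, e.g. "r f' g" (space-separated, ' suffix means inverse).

  after f': (1 5 3 7 6 8)
  after g': (1 2 8 4 6)(3 5)
  after r: (2 7 6 3)(4 5 8)
  after f: (1 8 4)(2 3)(5 6)

f' g' r f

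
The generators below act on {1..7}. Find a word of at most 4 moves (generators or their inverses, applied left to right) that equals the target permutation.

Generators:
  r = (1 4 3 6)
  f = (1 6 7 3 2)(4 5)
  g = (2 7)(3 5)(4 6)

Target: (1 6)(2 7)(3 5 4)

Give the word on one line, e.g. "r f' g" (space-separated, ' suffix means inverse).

g' r'

  after g': (2 7)(3 5)(4 6)
  after r': (1 6)(2 7)(3 5 4)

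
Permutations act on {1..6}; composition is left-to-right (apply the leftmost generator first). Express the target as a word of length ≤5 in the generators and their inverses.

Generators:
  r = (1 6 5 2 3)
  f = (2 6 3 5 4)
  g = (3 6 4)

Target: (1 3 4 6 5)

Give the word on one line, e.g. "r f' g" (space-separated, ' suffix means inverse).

f' r f

  after f': (2 4 5 3 6)
  after r: (1 6 3 5)(2 4)
  after f: (1 3 4 6 5)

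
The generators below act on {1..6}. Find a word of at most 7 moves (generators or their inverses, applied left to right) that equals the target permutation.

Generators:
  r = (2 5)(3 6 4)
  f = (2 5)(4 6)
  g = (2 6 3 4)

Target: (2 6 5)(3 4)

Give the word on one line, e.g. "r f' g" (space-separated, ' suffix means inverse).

g r r g r'

  after g: (2 6 3 4)
  after r: (2 4 5)
  after r: (2 3 6 4)
  after g: (2 4 6)
  after r': (2 6 5)(3 4)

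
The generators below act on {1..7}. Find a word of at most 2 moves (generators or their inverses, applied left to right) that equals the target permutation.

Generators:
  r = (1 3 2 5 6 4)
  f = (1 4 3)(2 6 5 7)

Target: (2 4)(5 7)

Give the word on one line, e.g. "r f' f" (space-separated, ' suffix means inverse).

  after r': (1 4 6 5 2 3)
  after f': (2 4)(5 7)

r' f'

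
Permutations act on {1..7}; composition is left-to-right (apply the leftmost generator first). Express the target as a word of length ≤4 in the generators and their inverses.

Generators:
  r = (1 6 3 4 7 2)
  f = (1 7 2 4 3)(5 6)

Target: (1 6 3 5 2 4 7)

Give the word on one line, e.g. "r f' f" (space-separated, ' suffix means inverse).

r' f r' r'

  after r': (1 2 7 4 3 6)
  after f: (1 4)(3 5 6 7)
  after r': (1 3 5)(2 7 6 4)
  after r': (1 6 3 5 2 4 7)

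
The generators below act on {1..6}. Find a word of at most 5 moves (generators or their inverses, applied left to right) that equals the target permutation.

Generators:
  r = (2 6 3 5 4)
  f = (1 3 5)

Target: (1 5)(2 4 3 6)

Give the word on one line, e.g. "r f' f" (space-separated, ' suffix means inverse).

  after r': (2 4 5 3 6)
  after f: (1 3 6 2 4)
  after f: (1 5)(2 4 3 6)

r' f f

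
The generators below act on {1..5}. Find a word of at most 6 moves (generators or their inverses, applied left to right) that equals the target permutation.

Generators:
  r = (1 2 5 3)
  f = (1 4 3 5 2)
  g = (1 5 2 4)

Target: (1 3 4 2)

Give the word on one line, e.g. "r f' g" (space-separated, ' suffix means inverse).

f' f' f' g

  after f': (1 2 5 3 4)
  after f': (1 5 4 2 3)
  after f': (1 3 2 4 5)
  after g: (1 3 4 2)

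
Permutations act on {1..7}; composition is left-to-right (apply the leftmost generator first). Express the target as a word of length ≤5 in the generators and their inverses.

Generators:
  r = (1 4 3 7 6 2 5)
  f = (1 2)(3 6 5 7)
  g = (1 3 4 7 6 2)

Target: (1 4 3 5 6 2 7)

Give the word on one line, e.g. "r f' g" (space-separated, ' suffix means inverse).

g' g' g' f g

  after g': (1 2 6 7 4 3)
  after g': (1 6 4)(2 7 3)
  after g': (1 7)(2 4)(3 6)
  after f: (1 3 5 7 2 4)
  after g: (1 4 3 5 6 2 7)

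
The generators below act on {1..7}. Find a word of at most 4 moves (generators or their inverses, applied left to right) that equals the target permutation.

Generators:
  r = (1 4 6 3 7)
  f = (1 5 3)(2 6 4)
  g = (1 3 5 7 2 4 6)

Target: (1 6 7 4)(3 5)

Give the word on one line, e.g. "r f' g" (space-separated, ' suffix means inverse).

  after r: (1 4 6 3 7)
  after f': (1 6 5)(2 4)(3 7)
  after g': (1 4 7)(3 5 6)
  after r: (1 6 7 4)(3 5)

r f' g' r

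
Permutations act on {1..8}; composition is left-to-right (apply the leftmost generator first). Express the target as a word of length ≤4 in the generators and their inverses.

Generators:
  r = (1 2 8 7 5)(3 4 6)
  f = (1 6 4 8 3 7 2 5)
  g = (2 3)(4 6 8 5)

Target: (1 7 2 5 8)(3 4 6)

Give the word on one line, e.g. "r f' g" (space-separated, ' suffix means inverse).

  after r': (1 5 7 8 2)(3 6 4)
  after r': (1 7 2 5 8)(3 4 6)

r' r'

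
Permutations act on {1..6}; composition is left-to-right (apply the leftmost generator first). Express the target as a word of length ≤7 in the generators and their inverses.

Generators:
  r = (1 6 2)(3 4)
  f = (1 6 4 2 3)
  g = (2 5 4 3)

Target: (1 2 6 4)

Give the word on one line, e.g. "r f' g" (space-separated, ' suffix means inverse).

f' f' r r r

  after f': (1 3 2 4 6)
  after f': (1 2 6 3 4)
  after r: (4 6)
  after r: (1 6 3 4 2)
  after r: (1 2 6 4)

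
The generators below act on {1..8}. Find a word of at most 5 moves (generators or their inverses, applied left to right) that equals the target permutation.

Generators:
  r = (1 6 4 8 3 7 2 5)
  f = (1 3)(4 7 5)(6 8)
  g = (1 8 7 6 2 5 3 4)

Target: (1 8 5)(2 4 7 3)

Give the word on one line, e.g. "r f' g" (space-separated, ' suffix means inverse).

g r f' g

  after g: (1 8 7 6 2 5 3 4)
  after r: (1 3 8 2)(4 6 5 7)
  after f': (2 3 6 7 5 4 8)
  after g: (1 8 5)(2 4 7 3)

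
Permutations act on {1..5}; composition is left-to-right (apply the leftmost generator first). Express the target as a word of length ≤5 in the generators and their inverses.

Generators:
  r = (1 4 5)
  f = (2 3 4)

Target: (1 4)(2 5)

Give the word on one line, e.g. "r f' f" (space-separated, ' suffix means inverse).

  after f': (2 4 3)
  after r': (1 5 4 3 2)
  after f: (1 5 2)
  after r': (1 4)(2 5)

f' r' f r'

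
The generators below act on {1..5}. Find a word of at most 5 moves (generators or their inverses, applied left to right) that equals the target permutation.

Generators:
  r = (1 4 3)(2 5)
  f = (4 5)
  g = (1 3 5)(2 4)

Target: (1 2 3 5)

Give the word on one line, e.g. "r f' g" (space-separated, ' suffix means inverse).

  after f: (4 5)
  after r: (1 4 2 5 3)
  after g': (1 2 3 5)

f r g'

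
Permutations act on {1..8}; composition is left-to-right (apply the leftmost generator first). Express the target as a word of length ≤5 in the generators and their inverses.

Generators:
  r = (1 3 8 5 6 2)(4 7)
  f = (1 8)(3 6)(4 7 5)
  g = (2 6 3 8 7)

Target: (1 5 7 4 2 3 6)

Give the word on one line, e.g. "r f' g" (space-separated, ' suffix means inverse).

f g f

  after f: (1 8)(3 6)(4 7 5)
  after g: (1 7 5 4 2 6 8)
  after f: (1 5 7 4 2 3 6)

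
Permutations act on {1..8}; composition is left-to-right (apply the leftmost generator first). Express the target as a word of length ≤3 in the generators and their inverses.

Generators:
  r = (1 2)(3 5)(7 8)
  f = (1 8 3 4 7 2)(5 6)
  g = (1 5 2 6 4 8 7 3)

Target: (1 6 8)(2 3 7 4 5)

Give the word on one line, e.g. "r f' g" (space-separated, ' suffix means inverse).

  after g: (1 5 2 6 4 8 7 3)
  after f: (1 6 7 4 3 8 2 5)
  after r': (1 6 8)(2 3 7 4 5)

g f r'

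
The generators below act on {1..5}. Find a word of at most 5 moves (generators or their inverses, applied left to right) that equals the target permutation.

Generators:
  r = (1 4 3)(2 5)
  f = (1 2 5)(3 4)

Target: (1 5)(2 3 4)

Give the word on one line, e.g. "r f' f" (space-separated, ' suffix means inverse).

  after f': (1 5 2)(3 4)
  after r: (1 2 4)
  after f: (1 5)(2 3 4)

f' r f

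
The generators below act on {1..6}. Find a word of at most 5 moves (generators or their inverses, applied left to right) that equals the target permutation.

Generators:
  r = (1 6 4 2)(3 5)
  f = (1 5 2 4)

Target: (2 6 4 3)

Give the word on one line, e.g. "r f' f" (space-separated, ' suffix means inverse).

  after r: (1 6 4 2)(3 5)
  after f': (1 6 2 4 5 3)
  after r: (1 4 3 6)
  after r: (1 2)(3 4 5)
  after r: (2 6 4 3)

r f' r r r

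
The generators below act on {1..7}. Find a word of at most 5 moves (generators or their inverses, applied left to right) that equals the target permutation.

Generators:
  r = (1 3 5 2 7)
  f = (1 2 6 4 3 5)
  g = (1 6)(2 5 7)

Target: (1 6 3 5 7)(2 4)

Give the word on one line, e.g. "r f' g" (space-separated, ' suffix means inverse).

  after r: (1 3 5 2 7)
  after g': (1 3 2 5 7 6)
  after f': (1 4 6 5 7 2 3)
  after f': (1 6 3 5 7)(2 4)

r g' f' f'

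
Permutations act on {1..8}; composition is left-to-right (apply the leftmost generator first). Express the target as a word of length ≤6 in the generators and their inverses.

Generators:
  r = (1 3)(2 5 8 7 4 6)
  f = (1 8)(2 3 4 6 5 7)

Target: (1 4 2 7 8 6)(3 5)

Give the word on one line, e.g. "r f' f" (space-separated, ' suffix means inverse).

f r' f r

  after f: (1 8)(2 3 4 6 5 7)
  after r': (1 5 8 3 7 6 2)
  after f: (1 7 5)(2 8 4 6 3)
  after r: (1 4 2 7 8 6)(3 5)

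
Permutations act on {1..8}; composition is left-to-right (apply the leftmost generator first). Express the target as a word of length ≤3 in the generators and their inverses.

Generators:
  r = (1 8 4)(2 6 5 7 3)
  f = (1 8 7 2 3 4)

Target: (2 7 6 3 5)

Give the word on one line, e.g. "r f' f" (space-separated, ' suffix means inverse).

r r r

  after r: (1 8 4)(2 6 5 7 3)
  after r: (1 4 8)(2 5 3 6 7)
  after r: (2 7 6 3 5)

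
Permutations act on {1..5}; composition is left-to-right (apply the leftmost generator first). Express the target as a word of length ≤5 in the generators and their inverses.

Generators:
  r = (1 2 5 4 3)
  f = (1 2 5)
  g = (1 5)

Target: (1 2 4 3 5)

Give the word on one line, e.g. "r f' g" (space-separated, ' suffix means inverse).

  after f: (1 2 5)
  after f: (1 5 2)
  after g': (2 5)
  after r: (1 2 4 3)
  after g': (1 2 4 3 5)

f f g' r g'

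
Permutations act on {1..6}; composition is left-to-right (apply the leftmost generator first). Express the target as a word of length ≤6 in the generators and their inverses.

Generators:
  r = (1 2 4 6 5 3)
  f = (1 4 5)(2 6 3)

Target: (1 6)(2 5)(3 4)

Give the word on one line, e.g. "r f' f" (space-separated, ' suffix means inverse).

f r' f' f'

  after f: (1 4 5)(2 6 3)
  after r': (1 2 4 6 5 3)
  after f': (1 3 5 6 4 2)
  after f': (1 6)(2 5)(3 4)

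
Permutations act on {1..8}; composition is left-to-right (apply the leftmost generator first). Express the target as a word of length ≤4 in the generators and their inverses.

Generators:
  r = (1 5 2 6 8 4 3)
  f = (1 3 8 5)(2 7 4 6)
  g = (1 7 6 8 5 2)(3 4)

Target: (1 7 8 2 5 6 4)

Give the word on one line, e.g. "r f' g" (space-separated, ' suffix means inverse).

g r

  after g: (1 7 6 8 5 2)(3 4)
  after r: (1 7 8 2 5 6 4)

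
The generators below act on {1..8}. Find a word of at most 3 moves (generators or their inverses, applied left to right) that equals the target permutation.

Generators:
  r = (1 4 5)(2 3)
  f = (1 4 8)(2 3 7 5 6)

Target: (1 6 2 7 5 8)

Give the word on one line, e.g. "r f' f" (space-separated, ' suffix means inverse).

  after r': (1 5 4)(2 3)
  after f: (1 6 2 7 5 8)

r' f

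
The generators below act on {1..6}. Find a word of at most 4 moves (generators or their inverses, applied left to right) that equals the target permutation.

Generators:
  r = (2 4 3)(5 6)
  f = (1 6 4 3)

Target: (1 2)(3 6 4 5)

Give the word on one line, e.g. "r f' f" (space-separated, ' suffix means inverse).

f' r f' f'

  after f': (1 3 4 6)
  after r: (1 2 4 5 6)
  after f': (1 2 6 3 4 5)
  after f': (1 2)(3 6 4 5)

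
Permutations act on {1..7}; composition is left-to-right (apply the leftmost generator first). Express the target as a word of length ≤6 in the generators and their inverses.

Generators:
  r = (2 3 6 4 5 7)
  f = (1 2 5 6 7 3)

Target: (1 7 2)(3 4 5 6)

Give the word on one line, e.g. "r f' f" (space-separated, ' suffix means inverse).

f r f f r'

  after f: (1 2 5 6 7 3)
  after r: (1 3)(2 7 6)(4 5)
  after f: (2 3)(4 6 5)
  after f: (1 2)(3 5 4 7)
  after r': (1 7 2)(3 4 5 6)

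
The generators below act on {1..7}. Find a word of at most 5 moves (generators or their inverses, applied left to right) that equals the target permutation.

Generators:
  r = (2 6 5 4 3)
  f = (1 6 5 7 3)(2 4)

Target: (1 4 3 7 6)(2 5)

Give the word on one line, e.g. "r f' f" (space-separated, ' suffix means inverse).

f' r r r r

  after f': (1 3 7 5 6)(2 4)
  after r: (1 2 3 7 4 6)
  after r: (1 6)(3 7)(4 5)
  after r: (1 5 3 7 2 6)
  after r: (1 4 3 7 6)(2 5)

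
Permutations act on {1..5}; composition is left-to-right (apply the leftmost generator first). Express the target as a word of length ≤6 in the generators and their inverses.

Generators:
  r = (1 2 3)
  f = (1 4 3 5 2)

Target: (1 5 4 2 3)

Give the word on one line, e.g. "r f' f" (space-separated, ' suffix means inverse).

  after r: (1 2 3)
  after f: (2 5)(3 4)
  after r: (1 2 5 3 4)
  after f': (1 5 4 2 3)

r f r f'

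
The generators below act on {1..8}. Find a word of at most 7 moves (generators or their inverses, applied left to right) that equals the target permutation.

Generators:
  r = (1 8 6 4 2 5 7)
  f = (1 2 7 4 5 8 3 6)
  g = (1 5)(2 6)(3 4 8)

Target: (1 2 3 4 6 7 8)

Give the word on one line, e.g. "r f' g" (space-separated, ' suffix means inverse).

  after f: (1 2 7 4 5 8 3 6)
  after r: (1 5 6 8 3 4 7 2)
  after g': (2 5)(4 7 6)
  after f': (1 6 7 3 8 5)(2 4)
  after g': (1 2 3 4 6 7 8)

f r g' f' g'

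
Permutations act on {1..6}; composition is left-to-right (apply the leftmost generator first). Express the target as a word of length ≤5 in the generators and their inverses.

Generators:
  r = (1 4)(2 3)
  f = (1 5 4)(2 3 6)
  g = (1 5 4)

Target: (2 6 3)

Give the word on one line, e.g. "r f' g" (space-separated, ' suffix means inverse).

  after f: (1 5 4)(2 3 6)
  after r': (1 5)(3 6)
  after g': (3 6)(4 5)
  after r: (1 4 5)(2 3 6)
  after f: (2 6 3)

f r' g' r f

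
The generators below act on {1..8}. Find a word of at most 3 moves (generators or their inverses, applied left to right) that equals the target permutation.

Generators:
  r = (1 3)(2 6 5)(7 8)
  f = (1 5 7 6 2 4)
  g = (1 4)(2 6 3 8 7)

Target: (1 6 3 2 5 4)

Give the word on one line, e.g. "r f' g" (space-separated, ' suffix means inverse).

  after g': (1 4)(2 7 8 3 6)
  after f': (1 2 5)(3 7 8)
  after g: (1 6 3 2 5 4)

g' f' g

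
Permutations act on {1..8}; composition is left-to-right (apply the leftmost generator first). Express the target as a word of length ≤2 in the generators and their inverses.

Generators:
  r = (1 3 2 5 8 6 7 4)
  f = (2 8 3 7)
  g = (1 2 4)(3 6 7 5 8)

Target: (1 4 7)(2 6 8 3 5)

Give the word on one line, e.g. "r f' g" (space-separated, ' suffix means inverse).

f' r'

  after f': (2 7 3 8)
  after r': (1 4 7)(2 6 8 3 5)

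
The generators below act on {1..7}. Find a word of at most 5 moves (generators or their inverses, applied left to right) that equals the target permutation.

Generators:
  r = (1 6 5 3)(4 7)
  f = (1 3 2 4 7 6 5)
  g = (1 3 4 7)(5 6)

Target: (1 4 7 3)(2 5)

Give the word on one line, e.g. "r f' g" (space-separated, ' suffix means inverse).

g' f' r f'

  after g': (1 7 4 3)(5 6)
  after f': (1 4)(2 3 5 7)
  after r: (1 7 2)(4 6 5)
  after f': (1 4 7 3)(2 5)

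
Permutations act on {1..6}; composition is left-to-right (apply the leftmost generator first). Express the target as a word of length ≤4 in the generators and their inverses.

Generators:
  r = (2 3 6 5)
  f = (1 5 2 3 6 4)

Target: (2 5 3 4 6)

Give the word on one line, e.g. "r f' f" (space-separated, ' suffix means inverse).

r' f' r' f

  after r': (2 5 6 3)
  after f': (1 4 6 2)(3 5)
  after r': (1 4 3 6 5 2)
  after f: (2 5 3 4 6)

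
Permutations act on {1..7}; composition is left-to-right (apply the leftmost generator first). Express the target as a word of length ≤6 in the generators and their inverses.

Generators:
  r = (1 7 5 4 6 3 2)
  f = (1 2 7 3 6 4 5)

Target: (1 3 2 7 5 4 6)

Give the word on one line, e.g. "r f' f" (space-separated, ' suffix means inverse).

  after r: (1 7 5 4 6 3 2)
  after r: (1 5 6 2 7 4 3)
  after f: (2 3)(4 6 7 5)
  after r: (1 7 4 3)(5 6)
  after f: (1 3 2 7 5 4 6)

r r f r f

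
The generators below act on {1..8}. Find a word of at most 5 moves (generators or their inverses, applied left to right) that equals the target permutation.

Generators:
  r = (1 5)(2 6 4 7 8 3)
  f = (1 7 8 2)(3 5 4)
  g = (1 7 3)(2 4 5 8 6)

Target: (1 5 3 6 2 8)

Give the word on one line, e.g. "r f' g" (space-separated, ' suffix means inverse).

g' g' f' r

  after g': (1 3 7)(2 6 8 5 4)
  after g': (1 7 3)(2 8 4 6 5)
  after f': (2 7 4 6 3)(5 8)
  after r: (1 5 3 6 2 8)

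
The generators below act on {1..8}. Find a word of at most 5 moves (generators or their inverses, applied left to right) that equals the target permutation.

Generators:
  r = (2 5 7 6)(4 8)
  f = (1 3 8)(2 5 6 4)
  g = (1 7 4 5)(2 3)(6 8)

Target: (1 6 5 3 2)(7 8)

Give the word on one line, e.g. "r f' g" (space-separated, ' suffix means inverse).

  after g': (1 5 4 7)(2 3)(6 8)
  after r': (1 2 3 6 4 5 8 7)
  after f: (1 5)(2 8 7 3 4 6)
  after f: (1 6 5 3 2)(7 8)

g' r' f f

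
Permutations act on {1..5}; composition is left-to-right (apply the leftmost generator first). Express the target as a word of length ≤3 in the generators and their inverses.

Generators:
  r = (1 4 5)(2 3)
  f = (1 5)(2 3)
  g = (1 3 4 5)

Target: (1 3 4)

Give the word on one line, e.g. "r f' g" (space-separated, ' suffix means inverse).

  after r': (1 5 4)(2 3)
  after f': (4 5)
  after g: (1 3 4)

r' f' g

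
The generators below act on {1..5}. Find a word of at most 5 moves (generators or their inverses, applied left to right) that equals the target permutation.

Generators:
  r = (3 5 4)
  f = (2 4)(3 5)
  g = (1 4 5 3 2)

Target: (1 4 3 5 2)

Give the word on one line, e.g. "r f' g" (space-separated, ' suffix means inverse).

f' g' r f

  after f': (2 4)(3 5)
  after g': (1 2)(3 4)
  after r: (1 2)(4 5)
  after f: (1 4 3 5 2)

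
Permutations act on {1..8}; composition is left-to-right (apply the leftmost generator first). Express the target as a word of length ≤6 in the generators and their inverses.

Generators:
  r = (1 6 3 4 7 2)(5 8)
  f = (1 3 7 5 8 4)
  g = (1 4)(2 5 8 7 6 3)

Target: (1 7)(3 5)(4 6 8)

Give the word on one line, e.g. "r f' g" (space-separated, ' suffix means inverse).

  after g: (1 4)(2 5 8 7 6 3)
  after r': (1 3 7)(2 8 4)
  after g': (1 6 7 4 3 8)(2 5)
  after g': (1 7)(3 5)(4 6 8)

g r' g' g'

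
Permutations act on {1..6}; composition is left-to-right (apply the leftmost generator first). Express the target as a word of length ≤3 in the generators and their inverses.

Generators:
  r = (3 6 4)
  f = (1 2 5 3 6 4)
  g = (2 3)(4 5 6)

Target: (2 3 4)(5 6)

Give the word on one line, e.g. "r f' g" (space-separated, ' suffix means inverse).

  after r: (3 6 4)
  after g: (2 3 4)(5 6)

r g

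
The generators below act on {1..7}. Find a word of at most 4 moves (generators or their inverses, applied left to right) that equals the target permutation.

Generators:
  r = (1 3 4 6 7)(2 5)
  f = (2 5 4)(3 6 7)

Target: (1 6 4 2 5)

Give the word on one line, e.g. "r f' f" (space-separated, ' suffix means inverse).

f r' r'

  after f: (2 5 4)(3 6 7)
  after r': (1 7)(3 4 5)
  after r': (1 6 4 2 5)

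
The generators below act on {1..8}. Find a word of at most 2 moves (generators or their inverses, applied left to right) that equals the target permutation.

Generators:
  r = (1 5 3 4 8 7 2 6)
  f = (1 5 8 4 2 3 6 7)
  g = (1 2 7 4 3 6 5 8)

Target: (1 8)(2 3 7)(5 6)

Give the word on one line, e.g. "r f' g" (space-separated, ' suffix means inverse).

  after f': (1 7 6 3 2 4 8 5)
  after r': (1 8)(2 3 7)(5 6)

f' r'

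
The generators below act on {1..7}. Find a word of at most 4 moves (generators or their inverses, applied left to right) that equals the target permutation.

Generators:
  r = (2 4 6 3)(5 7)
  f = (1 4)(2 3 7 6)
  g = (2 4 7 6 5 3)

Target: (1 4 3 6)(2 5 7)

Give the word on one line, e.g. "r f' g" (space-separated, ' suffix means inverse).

r' r' g f

  after r': (2 3 6 4)(5 7)
  after r': (2 6)(3 4)
  after g: (2 5 3 7 6 4)
  after f: (1 4 3 6)(2 5 7)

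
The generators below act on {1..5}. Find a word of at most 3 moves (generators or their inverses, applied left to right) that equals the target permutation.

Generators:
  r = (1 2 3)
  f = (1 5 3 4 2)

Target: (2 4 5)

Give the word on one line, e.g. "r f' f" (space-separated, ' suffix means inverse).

  after r': (1 3 2)
  after f': (1 5)(3 4)
  after f': (2 4 5)

r' f' f'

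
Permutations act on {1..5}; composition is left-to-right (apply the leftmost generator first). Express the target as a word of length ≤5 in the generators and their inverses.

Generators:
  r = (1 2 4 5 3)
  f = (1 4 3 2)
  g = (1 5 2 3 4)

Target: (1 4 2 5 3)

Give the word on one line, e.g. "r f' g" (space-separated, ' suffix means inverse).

f' g' r r f

  after f': (1 2 3 4)
  after g': (1 5)
  after r: (1 3)(2 4 5)
  after r: (2 5 4 3)
  after f: (1 4 2 5 3)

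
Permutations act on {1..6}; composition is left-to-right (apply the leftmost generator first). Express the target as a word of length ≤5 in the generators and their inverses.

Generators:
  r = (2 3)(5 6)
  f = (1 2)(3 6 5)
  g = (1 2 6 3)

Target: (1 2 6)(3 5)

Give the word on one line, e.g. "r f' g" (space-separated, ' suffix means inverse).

  after r': (2 3)(5 6)
  after f': (1 2 5 3)
  after g': (2 5 6)
  after g': (1 3 6)(2 5)
  after r': (1 2 6)(3 5)

r' f' g' g' r'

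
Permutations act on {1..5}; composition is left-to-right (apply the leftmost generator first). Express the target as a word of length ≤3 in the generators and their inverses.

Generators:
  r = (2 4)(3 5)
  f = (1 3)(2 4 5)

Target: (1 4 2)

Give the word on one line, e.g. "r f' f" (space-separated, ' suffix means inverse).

  after f': (1 3)(2 5 4)
  after r': (1 5 2 3)
  after f': (1 4 2)

f' r' f'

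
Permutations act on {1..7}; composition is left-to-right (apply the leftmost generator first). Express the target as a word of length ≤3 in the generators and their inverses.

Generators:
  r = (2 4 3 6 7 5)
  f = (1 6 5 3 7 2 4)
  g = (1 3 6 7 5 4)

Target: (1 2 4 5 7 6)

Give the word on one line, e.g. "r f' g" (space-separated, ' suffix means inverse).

g' g' r

  after g': (1 4 5 7 6 3)
  after g': (1 5 6)(3 4 7)
  after r: (1 2 4 5 7 6)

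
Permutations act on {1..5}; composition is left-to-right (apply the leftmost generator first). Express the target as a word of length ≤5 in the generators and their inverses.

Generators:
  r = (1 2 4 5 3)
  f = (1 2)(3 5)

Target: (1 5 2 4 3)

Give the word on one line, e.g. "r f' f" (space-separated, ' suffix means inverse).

r' f' r' f r

  after r': (1 3 5 4 2)
  after f': (1 5 4)
  after r': (1 4 3 5 2)
  after f: (1 4 5)
  after r: (1 5 2 4 3)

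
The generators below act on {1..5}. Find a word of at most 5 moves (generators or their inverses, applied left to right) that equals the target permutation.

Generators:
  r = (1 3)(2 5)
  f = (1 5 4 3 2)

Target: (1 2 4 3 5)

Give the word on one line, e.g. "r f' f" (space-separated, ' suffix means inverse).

  after r: (1 3)(2 5)
  after f: (1 2 4 3 5)
  after r: (1 5 3 2 4)
  after r: (1 2 4 3 5)

r f r r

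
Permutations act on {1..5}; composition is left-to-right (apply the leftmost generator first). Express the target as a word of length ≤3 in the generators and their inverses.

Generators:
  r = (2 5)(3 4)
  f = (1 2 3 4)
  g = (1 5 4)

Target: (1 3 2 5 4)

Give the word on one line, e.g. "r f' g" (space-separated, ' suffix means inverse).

r' f f

  after r': (2 5)(3 4)
  after f: (1 2 5 3)
  after f: (1 3 2 5 4)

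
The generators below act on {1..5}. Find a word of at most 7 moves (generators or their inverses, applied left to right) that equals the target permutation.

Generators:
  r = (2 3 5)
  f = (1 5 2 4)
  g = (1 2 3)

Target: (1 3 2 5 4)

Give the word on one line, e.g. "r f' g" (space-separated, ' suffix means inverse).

  after f: (1 5 2 4)
  after g': (1 5)(2 4 3)
  after r: (1 2 4 5)
  after f': (1 5 4)
  after r': (1 3 2 5 4)

f g' r f' r'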